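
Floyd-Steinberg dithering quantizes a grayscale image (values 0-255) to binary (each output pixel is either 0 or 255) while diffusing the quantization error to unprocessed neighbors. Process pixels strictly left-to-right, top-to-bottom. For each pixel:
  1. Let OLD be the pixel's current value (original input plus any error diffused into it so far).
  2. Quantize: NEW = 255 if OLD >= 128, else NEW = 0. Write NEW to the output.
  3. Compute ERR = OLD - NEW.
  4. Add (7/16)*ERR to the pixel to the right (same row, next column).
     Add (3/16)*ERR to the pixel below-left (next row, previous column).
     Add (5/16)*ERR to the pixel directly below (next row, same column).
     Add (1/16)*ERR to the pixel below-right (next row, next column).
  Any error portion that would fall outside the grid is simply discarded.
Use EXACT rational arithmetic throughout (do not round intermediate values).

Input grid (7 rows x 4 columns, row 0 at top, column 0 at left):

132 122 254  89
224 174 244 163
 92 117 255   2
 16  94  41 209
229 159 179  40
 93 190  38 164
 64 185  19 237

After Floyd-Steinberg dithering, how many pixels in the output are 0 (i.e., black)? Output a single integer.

Answer: 13

Derivation:
(0,0): OLD=132 → NEW=255, ERR=-123
(0,1): OLD=1091/16 → NEW=0, ERR=1091/16
(0,2): OLD=72661/256 → NEW=255, ERR=7381/256
(0,3): OLD=416211/4096 → NEW=0, ERR=416211/4096
(1,0): OLD=50777/256 → NEW=255, ERR=-14503/256
(1,1): OLD=344559/2048 → NEW=255, ERR=-177681/2048
(1,2): OLD=15621659/65536 → NEW=255, ERR=-1090021/65536
(1,3): OLD=198474157/1048576 → NEW=255, ERR=-68912723/1048576
(2,0): OLD=1901493/32768 → NEW=0, ERR=1901493/32768
(2,1): OLD=113892503/1048576 → NEW=0, ERR=113892503/1048576
(2,2): OLD=586315635/2097152 → NEW=255, ERR=51541875/2097152
(2,3): OLD=-296105913/33554432 → NEW=0, ERR=-296105913/33554432
(3,0): OLD=914351845/16777216 → NEW=0, ERR=914351845/16777216
(3,1): OLD=42955365435/268435456 → NEW=255, ERR=-25495675845/268435456
(3,2): OLD=52660667077/4294967296 → NEW=0, ERR=52660667077/4294967296
(3,3): OLD=14647045283043/68719476736 → NEW=255, ERR=-2876421284637/68719476736
(4,0): OLD=980208630849/4294967296 → NEW=255, ERR=-115008029631/4294967296
(4,1): OLD=4236871299779/34359738368 → NEW=0, ERR=4236871299779/34359738368
(4,2): OLD=245185476064739/1099511627776 → NEW=255, ERR=-35189989018141/1099511627776
(4,3): OLD=240724946650405/17592186044416 → NEW=0, ERR=240724946650405/17592186044416
(5,0): OLD=59237583405681/549755813888 → NEW=0, ERR=59237583405681/549755813888
(5,1): OLD=4714728901443255/17592186044416 → NEW=255, ERR=228721460117175/17592186044416
(5,2): OLD=386667286244123/8796093022208 → NEW=0, ERR=386667286244123/8796093022208
(5,3): OLD=52215823096927075/281474976710656 → NEW=255, ERR=-19560295964290205/281474976710656
(6,0): OLD=28178576234742469/281474976710656 → NEW=0, ERR=28178576234742469/281474976710656
(6,1): OLD=1116163383699257523/4503599627370496 → NEW=255, ERR=-32254521280218957/4503599627370496
(6,2): OLD=1252839378048119925/72057594037927936 → NEW=0, ERR=1252839378048119925/72057594037927936
(6,3): OLD=260142671812779966003/1152921504606846976 → NEW=255, ERR=-33852311861966012877/1152921504606846976
Output grid:
  Row 0: #.#.  (2 black, running=2)
  Row 1: ####  (0 black, running=2)
  Row 2: ..#.  (3 black, running=5)
  Row 3: .#.#  (2 black, running=7)
  Row 4: #.#.  (2 black, running=9)
  Row 5: .#.#  (2 black, running=11)
  Row 6: .#.#  (2 black, running=13)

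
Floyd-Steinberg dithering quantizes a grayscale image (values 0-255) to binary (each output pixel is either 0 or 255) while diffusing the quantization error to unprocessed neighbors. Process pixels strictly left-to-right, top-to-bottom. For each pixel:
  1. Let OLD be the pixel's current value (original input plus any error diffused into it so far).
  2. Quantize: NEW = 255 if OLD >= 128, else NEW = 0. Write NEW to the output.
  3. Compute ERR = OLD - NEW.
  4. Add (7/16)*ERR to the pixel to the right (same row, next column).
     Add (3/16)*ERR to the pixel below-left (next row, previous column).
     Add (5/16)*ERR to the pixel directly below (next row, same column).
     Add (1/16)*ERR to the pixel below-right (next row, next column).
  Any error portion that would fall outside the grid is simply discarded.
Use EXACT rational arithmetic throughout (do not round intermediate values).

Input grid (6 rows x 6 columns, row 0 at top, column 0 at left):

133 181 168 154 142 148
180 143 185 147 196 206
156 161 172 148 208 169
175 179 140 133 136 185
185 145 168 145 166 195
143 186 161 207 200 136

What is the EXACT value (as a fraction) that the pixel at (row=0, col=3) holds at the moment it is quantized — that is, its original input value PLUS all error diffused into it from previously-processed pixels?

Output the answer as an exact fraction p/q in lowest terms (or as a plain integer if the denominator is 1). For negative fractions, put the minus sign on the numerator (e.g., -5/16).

(0,0): OLD=133 → NEW=255, ERR=-122
(0,1): OLD=1021/8 → NEW=0, ERR=1021/8
(0,2): OLD=28651/128 → NEW=255, ERR=-3989/128
(0,3): OLD=287469/2048 → NEW=255, ERR=-234771/2048
Target (0,3): original=154, with diffused error = 287469/2048

Answer: 287469/2048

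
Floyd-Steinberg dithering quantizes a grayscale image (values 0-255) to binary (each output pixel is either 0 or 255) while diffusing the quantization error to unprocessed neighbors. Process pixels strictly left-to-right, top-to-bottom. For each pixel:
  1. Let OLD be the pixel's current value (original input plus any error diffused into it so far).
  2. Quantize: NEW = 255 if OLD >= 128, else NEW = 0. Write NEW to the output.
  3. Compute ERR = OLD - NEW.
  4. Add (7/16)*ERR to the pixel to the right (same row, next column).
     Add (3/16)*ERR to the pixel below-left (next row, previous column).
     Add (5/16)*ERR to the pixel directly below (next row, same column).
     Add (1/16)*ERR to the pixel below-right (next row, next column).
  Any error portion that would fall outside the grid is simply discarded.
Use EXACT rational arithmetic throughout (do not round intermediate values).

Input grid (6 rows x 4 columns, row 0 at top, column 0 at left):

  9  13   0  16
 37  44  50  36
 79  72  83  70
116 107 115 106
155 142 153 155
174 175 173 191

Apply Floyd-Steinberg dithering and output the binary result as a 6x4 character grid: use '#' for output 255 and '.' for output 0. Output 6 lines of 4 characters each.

Answer: ....
....
.#.#
#.#.
.#.#
###.

Derivation:
(0,0): OLD=9 → NEW=0, ERR=9
(0,1): OLD=271/16 → NEW=0, ERR=271/16
(0,2): OLD=1897/256 → NEW=0, ERR=1897/256
(0,3): OLD=78815/4096 → NEW=0, ERR=78815/4096
(1,0): OLD=11005/256 → NEW=0, ERR=11005/256
(1,1): OLD=143467/2048 → NEW=0, ERR=143467/2048
(1,2): OLD=5742919/65536 → NEW=0, ERR=5742919/65536
(1,3): OLD=84740001/1048576 → NEW=0, ERR=84740001/1048576
(2,0): OLD=3459273/32768 → NEW=0, ERR=3459273/32768
(2,1): OLD=166928051/1048576 → NEW=255, ERR=-100458829/1048576
(2,2): OLD=184550719/2097152 → NEW=0, ERR=184550719/2097152
(2,3): OLD=4671838691/33554432 → NEW=255, ERR=-3884541469/33554432
(3,0): OLD=2198264249/16777216 → NEW=255, ERR=-2079925831/16777216
(3,1): OLD=12326771687/268435456 → NEW=0, ERR=12326771687/268435456
(3,2): OLD=579374645529/4294967296 → NEW=255, ERR=-515842014951/4294967296
(3,3): OLD=1565223761711/68719476736 → NEW=0, ERR=1565223761711/68719476736
(4,0): OLD=536306179461/4294967296 → NEW=0, ERR=536306179461/4294967296
(4,1): OLD=6209231815055/34359738368 → NEW=255, ERR=-2552501468785/34359738368
(4,2): OLD=99074222127663/1099511627776 → NEW=0, ERR=99074222127663/1099511627776
(4,3): OLD=3413470736887545/17592186044416 → NEW=255, ERR=-1072536704438535/17592186044416
(5,0): OLD=109452254388597/549755813888 → NEW=255, ERR=-30735478152843/549755813888
(5,1): OLD=2674452676952403/17592186044416 → NEW=255, ERR=-1811554764373677/17592186044416
(5,2): OLD=1231741703912727/8796093022208 → NEW=255, ERR=-1011262016750313/8796093022208
(5,3): OLD=35826556349080847/281474976710656 → NEW=0, ERR=35826556349080847/281474976710656
Row 0: ....
Row 1: ....
Row 2: .#.#
Row 3: #.#.
Row 4: .#.#
Row 5: ###.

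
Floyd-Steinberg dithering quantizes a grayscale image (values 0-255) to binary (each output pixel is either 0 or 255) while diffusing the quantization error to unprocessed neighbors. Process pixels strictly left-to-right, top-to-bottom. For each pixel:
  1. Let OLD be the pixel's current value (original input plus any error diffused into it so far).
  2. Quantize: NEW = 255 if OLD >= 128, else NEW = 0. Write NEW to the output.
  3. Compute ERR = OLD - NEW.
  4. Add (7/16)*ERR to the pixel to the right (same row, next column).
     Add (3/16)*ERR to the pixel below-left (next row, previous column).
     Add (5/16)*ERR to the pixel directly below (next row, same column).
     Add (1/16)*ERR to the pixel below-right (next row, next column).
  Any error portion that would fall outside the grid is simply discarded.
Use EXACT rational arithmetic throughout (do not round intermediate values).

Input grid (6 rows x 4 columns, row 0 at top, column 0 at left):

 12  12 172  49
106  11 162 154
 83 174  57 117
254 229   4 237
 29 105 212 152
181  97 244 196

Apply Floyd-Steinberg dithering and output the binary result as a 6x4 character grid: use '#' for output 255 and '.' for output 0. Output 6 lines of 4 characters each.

(0,0): OLD=12 → NEW=0, ERR=12
(0,1): OLD=69/4 → NEW=0, ERR=69/4
(0,2): OLD=11491/64 → NEW=255, ERR=-4829/64
(0,3): OLD=16373/1024 → NEW=0, ERR=16373/1024
(1,0): OLD=7231/64 → NEW=0, ERR=7231/64
(1,1): OLD=26841/512 → NEW=0, ERR=26841/512
(1,2): OLD=2710445/16384 → NEW=255, ERR=-1467475/16384
(1,3): OLD=30171467/262144 → NEW=0, ERR=30171467/262144
(2,0): OLD=1049699/8192 → NEW=255, ERR=-1039261/8192
(2,1): OLD=32806673/262144 → NEW=0, ERR=32806673/262144
(2,2): OLD=56947629/524288 → NEW=0, ERR=56947629/524288
(2,3): OLD=1634856009/8388608 → NEW=255, ERR=-504239031/8388608
(3,0): OLD=997491475/4194304 → NEW=255, ERR=-72056045/4194304
(3,1): OLD=18322712845/67108864 → NEW=255, ERR=1209952525/67108864
(3,2): OLD=45507889075/1073741824 → NEW=0, ERR=45507889075/1073741824
(3,3): OLD=4184099984485/17179869184 → NEW=255, ERR=-196766657435/17179869184
(4,0): OLD=29003886871/1073741824 → NEW=0, ERR=29003886871/1073741824
(4,1): OLD=1110893497061/8589934592 → NEW=255, ERR=-1079539823899/8589934592
(4,2): OLD=46520637737637/274877906944 → NEW=255, ERR=-23573228533083/274877906944
(4,3): OLD=499399156964627/4398046511104 → NEW=0, ERR=499399156964627/4398046511104
(5,0): OLD=22797986581575/137438953472 → NEW=255, ERR=-12248946553785/137438953472
(5,1): OLD=19104197439985/4398046511104 → NEW=0, ERR=19104197439985/4398046511104
(5,2): OLD=511353679995027/2199023255552 → NEW=255, ERR=-49397250170733/2199023255552
(5,3): OLD=15220536484725689/70368744177664 → NEW=255, ERR=-2723493280578631/70368744177664
Row 0: ..#.
Row 1: ..#.
Row 2: #..#
Row 3: ##.#
Row 4: .##.
Row 5: #.##

Answer: ..#.
..#.
#..#
##.#
.##.
#.##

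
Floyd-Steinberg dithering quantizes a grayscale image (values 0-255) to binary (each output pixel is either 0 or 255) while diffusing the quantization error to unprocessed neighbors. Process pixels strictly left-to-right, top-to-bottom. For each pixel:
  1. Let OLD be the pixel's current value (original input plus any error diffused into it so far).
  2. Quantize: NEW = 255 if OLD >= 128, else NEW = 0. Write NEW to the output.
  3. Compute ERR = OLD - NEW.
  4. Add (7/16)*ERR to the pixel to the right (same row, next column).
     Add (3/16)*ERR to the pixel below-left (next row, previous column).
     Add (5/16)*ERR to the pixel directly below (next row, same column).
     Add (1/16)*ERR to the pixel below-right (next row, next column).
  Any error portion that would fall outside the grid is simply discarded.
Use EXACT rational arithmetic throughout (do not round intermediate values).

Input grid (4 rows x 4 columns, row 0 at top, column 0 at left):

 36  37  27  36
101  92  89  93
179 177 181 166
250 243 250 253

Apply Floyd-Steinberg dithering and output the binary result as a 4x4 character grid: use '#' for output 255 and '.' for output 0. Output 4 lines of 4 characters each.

(0,0): OLD=36 → NEW=0, ERR=36
(0,1): OLD=211/4 → NEW=0, ERR=211/4
(0,2): OLD=3205/64 → NEW=0, ERR=3205/64
(0,3): OLD=59299/1024 → NEW=0, ERR=59299/1024
(1,0): OLD=7817/64 → NEW=0, ERR=7817/64
(1,1): OLD=88863/512 → NEW=255, ERR=-41697/512
(1,2): OLD=1362731/16384 → NEW=0, ERR=1362731/16384
(1,3): OLD=39482909/262144 → NEW=255, ERR=-27363811/262144
(2,0): OLD=1653957/8192 → NEW=255, ERR=-435003/8192
(2,1): OLD=39727271/262144 → NEW=255, ERR=-27119449/262144
(2,2): OLD=71863883/524288 → NEW=255, ERR=-61829557/524288
(2,3): OLD=729671311/8388608 → NEW=0, ERR=729671311/8388608
(3,0): OLD=897617173/4194304 → NEW=255, ERR=-171930347/4194304
(3,1): OLD=11227754699/67108864 → NEW=255, ERR=-5885005621/67108864
(3,2): OLD=198239032693/1073741824 → NEW=255, ERR=-75565132427/1073741824
(3,3): OLD=4157913682867/17179869184 → NEW=255, ERR=-222952959053/17179869184
Row 0: ....
Row 1: .#.#
Row 2: ###.
Row 3: ####

Answer: ....
.#.#
###.
####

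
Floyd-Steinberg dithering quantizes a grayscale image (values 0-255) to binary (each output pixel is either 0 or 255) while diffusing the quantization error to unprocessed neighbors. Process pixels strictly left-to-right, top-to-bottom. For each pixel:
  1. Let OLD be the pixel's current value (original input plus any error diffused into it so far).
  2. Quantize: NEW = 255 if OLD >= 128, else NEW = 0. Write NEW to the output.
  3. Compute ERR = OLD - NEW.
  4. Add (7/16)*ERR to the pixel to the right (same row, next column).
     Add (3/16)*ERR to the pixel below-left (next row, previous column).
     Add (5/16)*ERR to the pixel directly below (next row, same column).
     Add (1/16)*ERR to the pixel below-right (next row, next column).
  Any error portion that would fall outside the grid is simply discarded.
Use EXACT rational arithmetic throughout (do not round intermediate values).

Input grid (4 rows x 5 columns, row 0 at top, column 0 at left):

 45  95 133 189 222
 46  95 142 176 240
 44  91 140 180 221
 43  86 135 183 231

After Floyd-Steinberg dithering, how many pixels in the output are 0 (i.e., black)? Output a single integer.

Answer: 9

Derivation:
(0,0): OLD=45 → NEW=0, ERR=45
(0,1): OLD=1835/16 → NEW=0, ERR=1835/16
(0,2): OLD=46893/256 → NEW=255, ERR=-18387/256
(0,3): OLD=645435/4096 → NEW=255, ERR=-399045/4096
(0,4): OLD=11755677/65536 → NEW=255, ERR=-4956003/65536
(1,0): OLD=20881/256 → NEW=0, ERR=20881/256
(1,1): OLD=319223/2048 → NEW=255, ERR=-203017/2048
(1,2): OLD=4265539/65536 → NEW=0, ERR=4265539/65536
(1,3): OLD=40727367/262144 → NEW=255, ERR=-26119353/262144
(1,4): OLD=699138549/4194304 → NEW=255, ERR=-370408971/4194304
(2,0): OLD=1667981/32768 → NEW=0, ERR=1667981/32768
(2,1): OLD=104431583/1048576 → NEW=0, ERR=104431583/1048576
(2,2): OLD=3003697501/16777216 → NEW=255, ERR=-1274492579/16777216
(2,3): OLD=27685811399/268435456 → NEW=0, ERR=27685811399/268435456
(2,4): OLD=997711364017/4294967296 → NEW=255, ERR=-97505296463/4294967296
(3,0): OLD=1301591997/16777216 → NEW=0, ERR=1301591997/16777216
(3,1): OLD=18790824185/134217728 → NEW=255, ERR=-15434696455/134217728
(3,2): OLD=371567347715/4294967296 → NEW=0, ERR=371567347715/4294967296
(3,3): OLD=2096589324875/8589934592 → NEW=255, ERR=-93843996085/8589934592
(3,4): OLD=31002383279575/137438953472 → NEW=255, ERR=-4044549855785/137438953472
Output grid:
  Row 0: ..###  (2 black, running=2)
  Row 1: .#.##  (2 black, running=4)
  Row 2: ..#.#  (3 black, running=7)
  Row 3: .#.##  (2 black, running=9)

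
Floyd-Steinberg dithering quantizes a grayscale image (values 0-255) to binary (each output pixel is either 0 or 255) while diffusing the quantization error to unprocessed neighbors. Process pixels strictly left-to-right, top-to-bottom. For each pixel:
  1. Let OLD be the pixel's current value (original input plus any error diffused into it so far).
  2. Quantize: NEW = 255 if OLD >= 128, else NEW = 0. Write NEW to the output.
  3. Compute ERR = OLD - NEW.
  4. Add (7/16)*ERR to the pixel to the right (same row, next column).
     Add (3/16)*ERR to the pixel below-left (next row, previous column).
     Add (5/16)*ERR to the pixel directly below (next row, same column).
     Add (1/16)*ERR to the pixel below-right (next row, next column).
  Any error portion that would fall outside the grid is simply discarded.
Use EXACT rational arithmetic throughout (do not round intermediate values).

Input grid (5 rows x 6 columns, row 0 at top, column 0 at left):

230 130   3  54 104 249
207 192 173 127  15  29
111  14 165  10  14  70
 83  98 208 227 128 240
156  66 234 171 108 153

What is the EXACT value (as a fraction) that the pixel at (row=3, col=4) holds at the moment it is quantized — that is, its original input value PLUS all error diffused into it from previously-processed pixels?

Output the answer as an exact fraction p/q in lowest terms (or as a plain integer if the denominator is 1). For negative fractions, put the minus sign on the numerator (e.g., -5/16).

(0,0): OLD=230 → NEW=255, ERR=-25
(0,1): OLD=1905/16 → NEW=0, ERR=1905/16
(0,2): OLD=14103/256 → NEW=0, ERR=14103/256
(0,3): OLD=319905/4096 → NEW=0, ERR=319905/4096
(0,4): OLD=9055079/65536 → NEW=255, ERR=-7656601/65536
(0,5): OLD=207499217/1048576 → NEW=255, ERR=-59887663/1048576
(1,0): OLD=56707/256 → NEW=255, ERR=-8573/256
(1,1): OLD=457365/2048 → NEW=255, ERR=-64875/2048
(1,2): OLD=13005113/65536 → NEW=255, ERR=-3706567/65536
(1,3): OLD=28364037/262144 → NEW=0, ERR=28364037/262144
(1,4): OLD=335555887/16777216 → NEW=0, ERR=335555887/16777216
(1,5): OLD=3382416537/268435456 → NEW=0, ERR=3382416537/268435456
(2,0): OLD=3099703/32768 → NEW=0, ERR=3099703/32768
(2,1): OLD=34381517/1048576 → NEW=0, ERR=34381517/1048576
(2,2): OLD=3019538343/16777216 → NEW=255, ERR=-1258651737/16777216
(2,3): OLD=1504035375/134217728 → NEW=0, ERR=1504035375/134217728
(2,4): OLD=147222531853/4294967296 → NEW=0, ERR=147222531853/4294967296
(2,5): OLD=6197416724523/68719476736 → NEW=0, ERR=6197416724523/68719476736
(3,0): OLD=1991605959/16777216 → NEW=0, ERR=1991605959/16777216
(3,1): OLD=20404765243/134217728 → NEW=255, ERR=-13820755397/134217728
(3,2): OLD=154249090913/1073741824 → NEW=255, ERR=-119555074207/1073741824
(3,3): OLD=12611877552163/68719476736 → NEW=255, ERR=-4911589015517/68719476736
(3,4): OLD=68748242040259/549755813888 → NEW=0, ERR=68748242040259/549755813888
Target (3,4): original=128, with diffused error = 68748242040259/549755813888

Answer: 68748242040259/549755813888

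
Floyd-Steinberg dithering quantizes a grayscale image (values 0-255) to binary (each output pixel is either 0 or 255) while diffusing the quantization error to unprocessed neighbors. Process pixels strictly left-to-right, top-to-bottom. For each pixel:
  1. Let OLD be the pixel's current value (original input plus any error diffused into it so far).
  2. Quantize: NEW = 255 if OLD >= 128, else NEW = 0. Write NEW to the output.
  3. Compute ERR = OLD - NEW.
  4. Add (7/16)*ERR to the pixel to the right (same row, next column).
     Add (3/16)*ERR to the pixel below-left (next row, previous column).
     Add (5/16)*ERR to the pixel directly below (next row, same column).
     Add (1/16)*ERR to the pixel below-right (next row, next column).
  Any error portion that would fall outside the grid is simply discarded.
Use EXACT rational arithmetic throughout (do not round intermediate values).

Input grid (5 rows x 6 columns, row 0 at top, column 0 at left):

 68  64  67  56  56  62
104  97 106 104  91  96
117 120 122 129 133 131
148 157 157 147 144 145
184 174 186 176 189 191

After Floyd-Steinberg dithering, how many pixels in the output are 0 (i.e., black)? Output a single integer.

(0,0): OLD=68 → NEW=0, ERR=68
(0,1): OLD=375/4 → NEW=0, ERR=375/4
(0,2): OLD=6913/64 → NEW=0, ERR=6913/64
(0,3): OLD=105735/1024 → NEW=0, ERR=105735/1024
(0,4): OLD=1657649/16384 → NEW=0, ERR=1657649/16384
(0,5): OLD=27856471/262144 → NEW=0, ERR=27856471/262144
(1,0): OLD=9141/64 → NEW=255, ERR=-7179/64
(1,1): OLD=52083/512 → NEW=0, ERR=52083/512
(1,2): OLD=3432111/16384 → NEW=255, ERR=-745809/16384
(1,3): OLD=9310947/65536 → NEW=255, ERR=-7400733/65536
(1,4): OLD=417710633/4194304 → NEW=0, ERR=417710633/4194304
(1,5): OLD=12019301199/67108864 → NEW=255, ERR=-5093459121/67108864
(2,0): OLD=827553/8192 → NEW=0, ERR=827553/8192
(2,1): OLD=47301051/262144 → NEW=255, ERR=-19545669/262144
(2,2): OLD=253078385/4194304 → NEW=0, ERR=253078385/4194304
(2,3): OLD=4561281193/33554432 → NEW=255, ERR=-3995098967/33554432
(2,4): OLD=97434399739/1073741824 → NEW=0, ERR=97434399739/1073741824
(2,5): OLD=2632060853645/17179869184 → NEW=255, ERR=-1748805788275/17179869184
(3,0): OLD=694528465/4194304 → NEW=255, ERR=-375019055/4194304
(3,1): OLD=3765123517/33554432 → NEW=0, ERR=3765123517/33554432
(3,2): OLD=53140295335/268435456 → NEW=255, ERR=-15310745945/268435456
(3,3): OLD=1814615314645/17179869184 → NEW=0, ERR=1814615314645/17179869184
(3,4): OLD=26393784872821/137438953472 → NEW=255, ERR=-8653148262539/137438953472
(3,5): OLD=200805705852859/2199023255552 → NEW=0, ERR=200805705852859/2199023255552
(4,0): OLD=95078856159/536870912 → NEW=255, ERR=-41823226401/536870912
(4,1): OLD=1363229000851/8589934592 → NEW=255, ERR=-827204320109/8589934592
(4,2): OLD=42018580692297/274877906944 → NEW=255, ERR=-28075285578423/274877906944
(4,3): OLD=655101318654029/4398046511104 → NEW=255, ERR=-466400541677491/4398046511104
(4,4): OLD=10319760891496093/70368744177664 → NEW=255, ERR=-7624268873808227/70368744177664
(4,5): OLD=189375501116321067/1125899906842624 → NEW=255, ERR=-97728975128548053/1125899906842624
Output grid:
  Row 0: ......  (6 black, running=6)
  Row 1: #.##.#  (2 black, running=8)
  Row 2: .#.#.#  (3 black, running=11)
  Row 3: #.#.#.  (3 black, running=14)
  Row 4: ######  (0 black, running=14)

Answer: 14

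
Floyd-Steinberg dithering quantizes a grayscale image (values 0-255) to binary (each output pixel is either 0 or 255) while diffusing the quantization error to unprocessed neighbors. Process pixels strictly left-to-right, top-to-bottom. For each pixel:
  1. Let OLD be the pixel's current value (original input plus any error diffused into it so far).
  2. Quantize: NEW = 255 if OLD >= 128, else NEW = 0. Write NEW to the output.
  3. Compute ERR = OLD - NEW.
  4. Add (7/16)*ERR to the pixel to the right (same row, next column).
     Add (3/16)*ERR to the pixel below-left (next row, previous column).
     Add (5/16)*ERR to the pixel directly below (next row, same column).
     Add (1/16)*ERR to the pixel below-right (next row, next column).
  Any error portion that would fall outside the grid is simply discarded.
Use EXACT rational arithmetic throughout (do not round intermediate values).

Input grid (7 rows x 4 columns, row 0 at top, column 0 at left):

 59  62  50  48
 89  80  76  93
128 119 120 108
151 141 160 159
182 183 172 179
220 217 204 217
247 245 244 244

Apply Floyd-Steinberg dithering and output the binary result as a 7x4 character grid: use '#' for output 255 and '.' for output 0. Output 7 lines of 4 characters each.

Answer: ....
.#.#
#.#.
#.##
##.#
####
####

Derivation:
(0,0): OLD=59 → NEW=0, ERR=59
(0,1): OLD=1405/16 → NEW=0, ERR=1405/16
(0,2): OLD=22635/256 → NEW=0, ERR=22635/256
(0,3): OLD=355053/4096 → NEW=0, ERR=355053/4096
(1,0): OLD=31719/256 → NEW=0, ERR=31719/256
(1,1): OLD=372561/2048 → NEW=255, ERR=-149679/2048
(1,2): OLD=6120869/65536 → NEW=0, ERR=6120869/65536
(1,3): OLD=174562451/1048576 → NEW=255, ERR=-92824429/1048576
(2,0): OLD=5014027/32768 → NEW=255, ERR=-3341813/32768
(2,1): OLD=80529193/1048576 → NEW=0, ERR=80529193/1048576
(2,2): OLD=338941357/2097152 → NEW=255, ERR=-195832403/2097152
(2,3): OLD=1520675353/33554432 → NEW=0, ERR=1520675353/33554432
(3,0): OLD=2240257115/16777216 → NEW=255, ERR=-2037932965/16777216
(3,1): OLD=23615218053/268435456 → NEW=0, ERR=23615218053/268435456
(3,2): OLD=784280237691/4294967296 → NEW=255, ERR=-310936422789/4294967296
(3,3): OLD=9322009306077/68719476736 → NEW=255, ERR=-8201457261603/68719476736
(4,0): OLD=689495064831/4294967296 → NEW=255, ERR=-405721595649/4294967296
(4,1): OLD=5085155204989/34359738368 → NEW=255, ERR=-3676578078851/34359738368
(4,2): OLD=94210117087197/1099511627776 → NEW=0, ERR=94210117087197/1099511627776
(4,3): OLD=3072755816398619/17592186044416 → NEW=255, ERR=-1413251624927461/17592186044416
(5,0): OLD=93687680992847/549755813888 → NEW=255, ERR=-46500051548593/549755813888
(5,1): OLD=2757016780117257/17592186044416 → NEW=255, ERR=-1728990661208823/17592186044416
(5,2): OLD=1460393973010429/8796093022208 → NEW=255, ERR=-782609747652611/8796093022208
(5,3): OLD=44564637227833645/281474976710656 → NEW=255, ERR=-27211481833383635/281474976710656
(6,0): OLD=56897339016130683/281474976710656 → NEW=255, ERR=-14878780045086597/281474976710656
(6,1): OLD=761972633325929229/4503599627370496 → NEW=255, ERR=-386445271653547251/4503599627370496
(6,2): OLD=11124682352417028299/72057594037927936 → NEW=255, ERR=-7250004127254595381/72057594037927936
(6,3): OLD=189320982433787252365/1152921504606846976 → NEW=255, ERR=-104674001240958726515/1152921504606846976
Row 0: ....
Row 1: .#.#
Row 2: #.#.
Row 3: #.##
Row 4: ##.#
Row 5: ####
Row 6: ####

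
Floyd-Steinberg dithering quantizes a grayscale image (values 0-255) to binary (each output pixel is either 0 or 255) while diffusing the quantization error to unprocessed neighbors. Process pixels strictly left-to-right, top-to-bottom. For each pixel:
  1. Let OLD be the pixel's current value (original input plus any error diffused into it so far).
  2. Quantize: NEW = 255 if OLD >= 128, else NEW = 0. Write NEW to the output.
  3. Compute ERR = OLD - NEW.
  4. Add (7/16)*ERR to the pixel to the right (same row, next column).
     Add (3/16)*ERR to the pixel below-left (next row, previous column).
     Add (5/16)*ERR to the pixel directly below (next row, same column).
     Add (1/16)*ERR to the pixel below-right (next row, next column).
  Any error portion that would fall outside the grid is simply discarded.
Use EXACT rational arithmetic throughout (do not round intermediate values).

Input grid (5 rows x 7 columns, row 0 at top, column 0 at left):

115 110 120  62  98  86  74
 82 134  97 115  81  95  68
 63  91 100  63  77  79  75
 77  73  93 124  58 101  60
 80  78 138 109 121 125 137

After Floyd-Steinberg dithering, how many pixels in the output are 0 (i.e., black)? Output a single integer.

Answer: 23

Derivation:
(0,0): OLD=115 → NEW=0, ERR=115
(0,1): OLD=2565/16 → NEW=255, ERR=-1515/16
(0,2): OLD=20115/256 → NEW=0, ERR=20115/256
(0,3): OLD=394757/4096 → NEW=0, ERR=394757/4096
(0,4): OLD=9185827/65536 → NEW=255, ERR=-7525853/65536
(0,5): OLD=37496565/1048576 → NEW=0, ERR=37496565/1048576
(0,6): OLD=1503989939/16777216 → NEW=0, ERR=1503989939/16777216
(1,0): OLD=25647/256 → NEW=0, ERR=25647/256
(1,1): OLD=348489/2048 → NEW=255, ERR=-173751/2048
(1,2): OLD=6330109/65536 → NEW=0, ERR=6330109/65536
(1,3): OLD=44762361/262144 → NEW=255, ERR=-22084359/262144
(1,4): OLD=352071691/16777216 → NEW=0, ERR=352071691/16777216
(1,5): OLD=16775473403/134217728 → NEW=0, ERR=16775473403/134217728
(1,6): OLD=328416359765/2147483648 → NEW=255, ERR=-219191970475/2147483648
(2,0): OLD=2569011/32768 → NEW=0, ERR=2569011/32768
(2,1): OLD=129142369/1048576 → NEW=0, ERR=129142369/1048576
(2,2): OLD=2734154083/16777216 → NEW=255, ERR=-1544035997/16777216
(2,3): OLD=856454923/134217728 → NEW=0, ERR=856454923/134217728
(2,4): OLD=112226760699/1073741824 → NEW=0, ERR=112226760699/1073741824
(2,5): OLD=5015121118121/34359738368 → NEW=255, ERR=-3746612165719/34359738368
(2,6): OLD=1764564434735/549755813888 → NEW=0, ERR=1764564434735/549755813888
(3,0): OLD=2090314499/16777216 → NEW=0, ERR=2090314499/16777216
(3,1): OLD=20621302471/134217728 → NEW=255, ERR=-13604218169/134217728
(3,2): OLD=30912300101/1073741824 → NEW=0, ERR=30912300101/1073741824
(3,3): OLD=654702513683/4294967296 → NEW=255, ERR=-440514146797/4294967296
(3,4): OLD=14152742659843/549755813888 → NEW=0, ERR=14152742659843/549755813888
(3,5): OLD=375249707693241/4398046511104 → NEW=0, ERR=375249707693241/4398046511104
(3,6): OLD=6439888824689895/70368744177664 → NEW=0, ERR=6439888824689895/70368744177664
(4,0): OLD=214598617293/2147483648 → NEW=0, ERR=214598617293/2147483648
(4,1): OLD=3546946516713/34359738368 → NEW=0, ERR=3546946516713/34359738368
(4,2): OLD=91585876575303/549755813888 → NEW=255, ERR=-48601855966137/549755813888
(4,3): OLD=197458709669437/4398046511104 → NEW=0, ERR=197458709669437/4398046511104
(4,4): OLD=5568800678168359/35184372088832 → NEW=255, ERR=-3403214204483801/35184372088832
(4,5): OLD=144243683642543655/1125899906842624 → NEW=255, ERR=-142860792602325465/1125899906842624
(4,6): OLD=2079202078727414849/18014398509481984 → NEW=0, ERR=2079202078727414849/18014398509481984
Output grid:
  Row 0: .#..#..  (5 black, running=5)
  Row 1: .#.#..#  (4 black, running=9)
  Row 2: ..#..#.  (5 black, running=14)
  Row 3: .#.#...  (5 black, running=19)
  Row 4: ..#.##.  (4 black, running=23)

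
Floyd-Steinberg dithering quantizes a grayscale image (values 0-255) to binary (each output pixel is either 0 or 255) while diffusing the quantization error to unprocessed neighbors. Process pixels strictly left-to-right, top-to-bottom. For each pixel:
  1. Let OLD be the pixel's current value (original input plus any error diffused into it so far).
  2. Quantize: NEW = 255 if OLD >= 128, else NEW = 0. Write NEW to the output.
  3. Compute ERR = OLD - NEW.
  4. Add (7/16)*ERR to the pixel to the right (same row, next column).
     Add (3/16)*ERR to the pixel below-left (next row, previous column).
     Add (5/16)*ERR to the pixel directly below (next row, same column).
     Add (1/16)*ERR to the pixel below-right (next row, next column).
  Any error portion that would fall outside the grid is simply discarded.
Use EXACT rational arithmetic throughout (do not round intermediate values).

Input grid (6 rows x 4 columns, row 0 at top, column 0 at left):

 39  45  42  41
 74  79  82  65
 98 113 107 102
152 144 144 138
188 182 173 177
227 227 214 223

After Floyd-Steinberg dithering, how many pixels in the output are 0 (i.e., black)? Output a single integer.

(0,0): OLD=39 → NEW=0, ERR=39
(0,1): OLD=993/16 → NEW=0, ERR=993/16
(0,2): OLD=17703/256 → NEW=0, ERR=17703/256
(0,3): OLD=291857/4096 → NEW=0, ERR=291857/4096
(1,0): OLD=25043/256 → NEW=0, ERR=25043/256
(1,1): OLD=320709/2048 → NEW=255, ERR=-201531/2048
(1,2): OLD=5098537/65536 → NEW=0, ERR=5098537/65536
(1,3): OLD=131727727/1048576 → NEW=0, ERR=131727727/1048576
(2,0): OLD=3608391/32768 → NEW=0, ERR=3608391/32768
(2,1): OLD=158468221/1048576 → NEW=255, ERR=-108918659/1048576
(2,2): OLD=216576721/2097152 → NEW=0, ERR=216576721/2097152
(2,3): OLD=6419019565/33554432 → NEW=255, ERR=-2137360595/33554432
(3,0): OLD=2800723415/16777216 → NEW=255, ERR=-1477466665/16777216
(3,1): OLD=26644283785/268435456 → NEW=0, ERR=26644283785/268435456
(3,2): OLD=864414547575/4294967296 → NEW=255, ERR=-230802112905/4294967296
(3,3): OLD=6943311343041/68719476736 → NEW=0, ERR=6943311343041/68719476736
(4,0): OLD=769189369803/4294967296 → NEW=255, ERR=-326027290677/4294967296
(4,1): OLD=5642829314529/34359738368 → NEW=255, ERR=-3118903969311/34359738368
(4,2): OLD=155737557680577/1099511627776 → NEW=255, ERR=-124637907402303/1099511627776
(4,3): OLD=2737731144585111/17592186044416 → NEW=255, ERR=-1748276296740969/17592186044416
(5,0): OLD=102396766217563/549755813888 → NEW=255, ERR=-37790966323877/549755813888
(5,1): OLD=2507951359838173/17592186044416 → NEW=255, ERR=-1978056081487907/17592186044416
(5,2): OLD=924266004092833/8796093022208 → NEW=0, ERR=924266004092833/8796093022208
(5,3): OLD=64973055861634257/281474976710656 → NEW=255, ERR=-6803063199583023/281474976710656
Output grid:
  Row 0: ....  (4 black, running=4)
  Row 1: .#..  (3 black, running=7)
  Row 2: .#.#  (2 black, running=9)
  Row 3: #.#.  (2 black, running=11)
  Row 4: ####  (0 black, running=11)
  Row 5: ##.#  (1 black, running=12)

Answer: 12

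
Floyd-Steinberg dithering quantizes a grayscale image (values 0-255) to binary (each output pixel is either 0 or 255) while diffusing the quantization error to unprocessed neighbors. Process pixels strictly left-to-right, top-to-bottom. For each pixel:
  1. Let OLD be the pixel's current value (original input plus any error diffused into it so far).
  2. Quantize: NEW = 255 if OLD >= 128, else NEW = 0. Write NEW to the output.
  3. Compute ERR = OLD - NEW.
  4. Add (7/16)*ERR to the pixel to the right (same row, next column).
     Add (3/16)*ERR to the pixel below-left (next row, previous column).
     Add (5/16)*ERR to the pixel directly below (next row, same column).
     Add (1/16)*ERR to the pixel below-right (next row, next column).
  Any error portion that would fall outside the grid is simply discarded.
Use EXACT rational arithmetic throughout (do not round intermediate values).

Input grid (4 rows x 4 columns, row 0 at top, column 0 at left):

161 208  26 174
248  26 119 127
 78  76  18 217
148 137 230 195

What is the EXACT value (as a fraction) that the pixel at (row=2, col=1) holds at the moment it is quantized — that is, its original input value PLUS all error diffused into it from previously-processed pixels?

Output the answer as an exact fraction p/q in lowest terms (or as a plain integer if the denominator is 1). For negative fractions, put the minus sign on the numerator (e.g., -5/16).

(0,0): OLD=161 → NEW=255, ERR=-94
(0,1): OLD=1335/8 → NEW=255, ERR=-705/8
(0,2): OLD=-1607/128 → NEW=0, ERR=-1607/128
(0,3): OLD=345103/2048 → NEW=255, ERR=-177137/2048
(1,0): OLD=25869/128 → NEW=255, ERR=-6771/128
(1,1): OLD=-33701/1024 → NEW=0, ERR=-33701/1024
(1,2): OLD=2587127/32768 → NEW=0, ERR=2587127/32768
(1,3): OLD=70112113/524288 → NEW=255, ERR=-63581327/524288
(2,0): OLD=906009/16384 → NEW=0, ERR=906009/16384
(2,1): OLD=53165859/524288 → NEW=0, ERR=53165859/524288
Target (2,1): original=76, with diffused error = 53165859/524288

Answer: 53165859/524288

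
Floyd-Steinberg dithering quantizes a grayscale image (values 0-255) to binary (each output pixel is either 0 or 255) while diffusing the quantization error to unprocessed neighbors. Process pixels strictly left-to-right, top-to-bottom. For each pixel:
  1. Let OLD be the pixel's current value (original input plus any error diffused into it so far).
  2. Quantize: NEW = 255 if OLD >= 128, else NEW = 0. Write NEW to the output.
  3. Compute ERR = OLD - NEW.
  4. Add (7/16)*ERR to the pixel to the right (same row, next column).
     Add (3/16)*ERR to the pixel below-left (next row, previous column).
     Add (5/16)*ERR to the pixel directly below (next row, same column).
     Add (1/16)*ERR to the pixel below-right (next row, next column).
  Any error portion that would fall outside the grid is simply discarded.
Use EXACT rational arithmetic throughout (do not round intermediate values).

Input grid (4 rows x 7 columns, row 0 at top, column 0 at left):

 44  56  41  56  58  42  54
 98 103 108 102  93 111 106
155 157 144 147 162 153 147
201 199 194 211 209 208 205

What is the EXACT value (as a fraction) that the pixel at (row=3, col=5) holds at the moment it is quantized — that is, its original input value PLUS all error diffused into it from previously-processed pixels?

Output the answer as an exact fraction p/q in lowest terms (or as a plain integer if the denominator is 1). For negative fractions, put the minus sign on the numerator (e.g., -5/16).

Answer: 211036230723025/1099511627776

Derivation:
(0,0): OLD=44 → NEW=0, ERR=44
(0,1): OLD=301/4 → NEW=0, ERR=301/4
(0,2): OLD=4731/64 → NEW=0, ERR=4731/64
(0,3): OLD=90461/1024 → NEW=0, ERR=90461/1024
(0,4): OLD=1583499/16384 → NEW=0, ERR=1583499/16384
(0,5): OLD=22094541/262144 → NEW=0, ERR=22094541/262144
(0,6): OLD=381154203/4194304 → NEW=0, ERR=381154203/4194304
(1,0): OLD=8055/64 → NEW=0, ERR=8055/64
(1,1): OLD=101473/512 → NEW=255, ERR=-29087/512
(1,2): OLD=2089173/16384 → NEW=0, ERR=2089173/16384
(1,3): OLD=13640353/65536 → NEW=255, ERR=-3071327/65536
(1,4): OLD=520194675/4194304 → NEW=0, ERR=520194675/4194304
(1,5): OLD=7203424131/33554432 → NEW=255, ERR=-1352956029/33554432
(1,6): OLD=65511893837/536870912 → NEW=0, ERR=65511893837/536870912
(2,0): OLD=1504699/8192 → NEW=255, ERR=-584261/8192
(2,1): OLD=36652633/262144 → NEW=255, ERR=-30194087/262144
(2,2): OLD=508006539/4194304 → NEW=0, ERR=508006539/4194304
(2,3): OLD=7266818227/33554432 → NEW=255, ERR=-1289561933/33554432
(2,4): OLD=46561276851/268435456 → NEW=255, ERR=-21889764429/268435456
(2,5): OLD=1162687408161/8589934592 → NEW=255, ERR=-1027745912799/8589934592
(2,6): OLD=17903899534327/137438953472 → NEW=255, ERR=-17143033601033/137438953472
(3,0): OLD=658991083/4194304 → NEW=255, ERR=-410556437/4194304
(3,1): OLD=4645059951/33554432 → NEW=255, ERR=-3911320209/33554432
(3,2): OLD=44680224045/268435456 → NEW=255, ERR=-23770817235/268435456
(3,3): OLD=163775756675/1073741824 → NEW=255, ERR=-110028408445/1073741824
(3,4): OLD=15647422500843/137438953472 → NEW=0, ERR=15647422500843/137438953472
(3,5): OLD=211036230723025/1099511627776 → NEW=255, ERR=-69339234359855/1099511627776
Target (3,5): original=208, with diffused error = 211036230723025/1099511627776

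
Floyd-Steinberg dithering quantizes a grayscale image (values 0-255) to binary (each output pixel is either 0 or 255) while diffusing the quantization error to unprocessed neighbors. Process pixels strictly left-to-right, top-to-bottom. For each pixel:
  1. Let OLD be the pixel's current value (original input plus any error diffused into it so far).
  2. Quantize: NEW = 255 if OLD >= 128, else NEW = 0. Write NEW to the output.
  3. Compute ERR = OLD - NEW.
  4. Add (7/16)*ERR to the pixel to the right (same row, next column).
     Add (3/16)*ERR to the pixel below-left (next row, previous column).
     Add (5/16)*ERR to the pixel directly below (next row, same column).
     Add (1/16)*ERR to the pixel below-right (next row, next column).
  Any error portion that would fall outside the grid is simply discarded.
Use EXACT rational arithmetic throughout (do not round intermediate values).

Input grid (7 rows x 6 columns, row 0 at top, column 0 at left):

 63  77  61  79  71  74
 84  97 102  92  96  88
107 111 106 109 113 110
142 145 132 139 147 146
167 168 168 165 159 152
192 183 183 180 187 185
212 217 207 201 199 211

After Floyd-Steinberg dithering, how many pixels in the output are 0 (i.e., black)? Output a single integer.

(0,0): OLD=63 → NEW=0, ERR=63
(0,1): OLD=1673/16 → NEW=0, ERR=1673/16
(0,2): OLD=27327/256 → NEW=0, ERR=27327/256
(0,3): OLD=514873/4096 → NEW=0, ERR=514873/4096
(0,4): OLD=8257167/65536 → NEW=0, ERR=8257167/65536
(0,5): OLD=135394793/1048576 → NEW=255, ERR=-131992087/1048576
(1,0): OLD=31563/256 → NEW=0, ERR=31563/256
(1,1): OLD=425101/2048 → NEW=255, ERR=-97139/2048
(1,2): OLD=9483793/65536 → NEW=255, ERR=-7227887/65536
(1,3): OLD=29707709/262144 → NEW=0, ERR=29707709/262144
(1,4): OLD=2838833175/16777216 → NEW=255, ERR=-1439356905/16777216
(1,5): OLD=5101289585/268435456 → NEW=0, ERR=5101289585/268435456
(2,0): OLD=4477279/32768 → NEW=255, ERR=-3878561/32768
(2,1): OLD=32946309/1048576 → NEW=0, ERR=32946309/1048576
(2,2): OLD=1737535439/16777216 → NEW=0, ERR=1737535439/16777216
(2,3): OLD=22380134935/134217728 → NEW=255, ERR=-11845385705/134217728
(2,4): OLD=250071914949/4294967296 → NEW=0, ERR=250071914949/4294967296
(2,5): OLD=9349273644723/68719476736 → NEW=255, ERR=-8174192922957/68719476736
(3,0): OLD=1860633839/16777216 → NEW=0, ERR=1860633839/16777216
(3,1): OLD=28905032899/134217728 → NEW=255, ERR=-5320487741/134217728
(3,2): OLD=142203407673/1073741824 → NEW=255, ERR=-131600757447/1073741824
(3,3): OLD=5166949162219/68719476736 → NEW=0, ERR=5166949162219/68719476736
(3,4): OLD=93607595182347/549755813888 → NEW=255, ERR=-46580137359093/549755813888
(3,5): OLD=663210107923909/8796093022208 → NEW=0, ERR=663210107923909/8796093022208
(4,0): OLD=417093659553/2147483648 → NEW=255, ERR=-130514670687/2147483648
(4,1): OLD=3881750918445/34359738368 → NEW=0, ERR=3881750918445/34359738368
(4,2): OLD=209726981704823/1099511627776 → NEW=255, ERR=-70648483378057/1099511627776
(4,3): OLD=2407287246879475/17592186044416 → NEW=255, ERR=-2078720194446605/17592186044416
(4,4): OLD=28052657591484707/281474976710656 → NEW=0, ERR=28052657591484707/281474976710656
(4,5): OLD=963180333440678165/4503599627370496 → NEW=255, ERR=-185237571538798315/4503599627370496
(5,0): OLD=106757195366871/549755813888 → NEW=255, ERR=-33430537174569/549755813888
(5,1): OLD=3093653711109447/17592186044416 → NEW=255, ERR=-1392353730216633/17592186044416
(5,2): OLD=15931430921596541/140737488355328 → NEW=0, ERR=15931430921596541/140737488355328
(5,3): OLD=933462311302983983/4503599627370496 → NEW=255, ERR=-214955593676492497/4503599627370496
(5,4): OLD=1640803556535140911/9007199254740992 → NEW=255, ERR=-656032253423812049/9007199254740992
(5,5): OLD=21114393347606179451/144115188075855872 → NEW=255, ERR=-15634979611737067909/144115188075855872
(6,0): OLD=50146747924078133/281474976710656 → NEW=255, ERR=-21629371137139147/281474976710656
(6,1): OLD=792959373258292881/4503599627370496 → NEW=255, ERR=-355458531721183599/4503599627370496
(6,2): OLD=3493857963823327145/18014398509481984 → NEW=255, ERR=-1099813656094578775/18014398509481984
(6,3): OLD=44039527777723644133/288230376151711744 → NEW=255, ERR=-29459218140962850587/288230376151711744
(6,4): OLD=498978794466782383685/4611686018427387904 → NEW=0, ERR=498978794466782383685/4611686018427387904
(6,5): OLD=16224418307847415615171/73786976294838206464 → NEW=255, ERR=-2591260647336327033149/73786976294838206464
Output grid:
  Row 0: .....#  (5 black, running=5)
  Row 1: .##.#.  (3 black, running=8)
  Row 2: #..#.#  (3 black, running=11)
  Row 3: .##.#.  (3 black, running=14)
  Row 4: #.##.#  (2 black, running=16)
  Row 5: ##.###  (1 black, running=17)
  Row 6: ####.#  (1 black, running=18)

Answer: 18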